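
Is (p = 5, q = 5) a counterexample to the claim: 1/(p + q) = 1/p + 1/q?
Yes

Substituting p = 5, q = 5:
LHS = 1/(5 + 5) = 1/10
RHS = 1/5 + 1/5 = 2/5

Since LHS ≠ RHS, this pair disproves the claim.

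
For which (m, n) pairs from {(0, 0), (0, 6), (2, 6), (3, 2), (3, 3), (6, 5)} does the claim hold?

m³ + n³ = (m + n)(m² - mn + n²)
All pairs

Testing each pair:
(0, 0): LHS = 0, RHS = 0 → holds
(0, 6): LHS = 216, RHS = 216 → holds
(2, 6): LHS = 224, RHS = 224 → holds
(3, 2): LHS = 35, RHS = 35 → holds
(3, 3): LHS = 54, RHS = 54 → holds
(6, 5): LHS = 341, RHS = 341 → holds

Every pair satisfies the claim.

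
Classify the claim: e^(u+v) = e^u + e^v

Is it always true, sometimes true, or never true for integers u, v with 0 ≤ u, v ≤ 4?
The claim fails for every pair in the range. For instance at (u, v) = (1, 0): LHS = e ≈ 2.718, RHS = 1 + e ≈ 3.718.

Answer: Never true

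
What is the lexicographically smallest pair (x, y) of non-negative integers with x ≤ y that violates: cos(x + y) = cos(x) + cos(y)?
Substituting (0, 0) into the claim:
LHS = cos(0 + 0) = 1
RHS = cos(0) + cos(0) = 2

Since LHS ≠ RHS, this pair disproves the claim, and no lexicographically smaller pair (x ≤ y, non-negative integers) does.

For instance (5, 6) is also a counterexample (LHS = cos(11) ≈ 0.004426, RHS = cos(5) + cos(6) ≈ 1.244), but it's lexicographically larger.

Answer: (x, y) = (0, 0)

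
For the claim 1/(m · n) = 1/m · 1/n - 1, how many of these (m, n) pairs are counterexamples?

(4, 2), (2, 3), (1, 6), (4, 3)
4

Testing each pair:
(4, 2): LHS = 1/8, RHS = -7/8 → counterexample
(2, 3): LHS = 1/6, RHS = -5/6 → counterexample
(1, 6): LHS = 1/6, RHS = -5/6 → counterexample
(4, 3): LHS = 1/12, RHS = -11/12 → counterexample

That makes 4 counterexamples.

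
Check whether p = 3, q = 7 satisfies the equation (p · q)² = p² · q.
Fails

Substituting p = 3, q = 7:

LHS = (3 · 7)² = 441
RHS = 3² · 7 = 63

LHS ≠ RHS, so the equation does not hold at this point.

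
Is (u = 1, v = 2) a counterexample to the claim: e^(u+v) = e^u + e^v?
Yes

Substituting u = 1, v = 2:
LHS = e^(1+2) = e^3 ≈ 20.09
RHS = e^1 + e^2 = e + e^2 ≈ 10.11

Since LHS ≠ RHS, this pair disproves the claim.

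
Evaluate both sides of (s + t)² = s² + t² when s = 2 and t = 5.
LHS = (2 + 5)² = 49
RHS = 2² + 5² = 29

LHS ≠ RHS, so the equation does not hold here.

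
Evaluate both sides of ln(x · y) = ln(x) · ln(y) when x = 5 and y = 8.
LHS = ln(5 · 8) = ln(40) ≈ 3.689
RHS = ln(5) · ln(8) ≈ 3.347

LHS ≠ RHS (they differ by about 0.3421), so the equation does not hold here.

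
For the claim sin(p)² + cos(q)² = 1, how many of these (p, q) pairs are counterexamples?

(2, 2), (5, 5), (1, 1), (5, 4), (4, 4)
1

Testing each pair:
(2, 2): LHS = cos(2)² + sin(2)² = 1, RHS = 1 → satisfies claim
(5, 5): LHS = cos(5)² + sin(5)² = 1, RHS = 1 → satisfies claim
(1, 1): LHS = cos(1)² + sin(1)² = 1, RHS = 1 → satisfies claim
(5, 4): LHS = cos(4)² + sin(5)² ≈ 1.347, RHS = 1 → counterexample
(4, 4): LHS = cos(4)² + sin(4)² = 1, RHS = 1 → satisfies claim

That makes 1 counterexample.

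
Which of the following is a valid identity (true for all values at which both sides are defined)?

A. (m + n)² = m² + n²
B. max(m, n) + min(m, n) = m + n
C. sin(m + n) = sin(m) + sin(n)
A: fails at (1, 5) — LHS = 36, RHS = 26.
B: holds — e.g. at (2, 7), both sides equal 9.
C: fails at (2, 7) — LHS = sin(9) ≈ 0.4121, RHS = sin(7) + sin(2) ≈ 1.566.

Answer: B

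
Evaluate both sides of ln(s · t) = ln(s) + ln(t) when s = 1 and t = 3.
LHS = ln(1 · 3) = ln(3) ≈ 1.099
RHS = ln(1) + ln(3) = ln(3) ≈ 1.099

LHS = RHS: the two sides agree.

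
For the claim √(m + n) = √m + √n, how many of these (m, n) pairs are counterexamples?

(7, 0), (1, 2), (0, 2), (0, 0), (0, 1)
1

Testing each pair:
(7, 0): LHS = √(7) ≈ 2.646, RHS = √(7) ≈ 2.646 → satisfies claim
(1, 2): LHS = √(3) ≈ 1.732, RHS = 1 + √(2) ≈ 2.414 → counterexample
(0, 2): LHS = √(2) ≈ 1.414, RHS = √(2) ≈ 1.414 → satisfies claim
(0, 0): LHS = 0, RHS = 0 → satisfies claim
(0, 1): LHS = 1, RHS = 1 → satisfies claim

That makes 1 counterexample.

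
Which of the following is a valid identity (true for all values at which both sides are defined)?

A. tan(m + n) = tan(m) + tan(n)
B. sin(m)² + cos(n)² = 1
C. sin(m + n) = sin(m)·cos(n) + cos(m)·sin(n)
A: fails at (2, 7) — LHS = tan(9) ≈ -0.4523, RHS = tan(2) + tan(7) ≈ -1.314.
B: fails at (4, 6) — LHS = sin(4)² + cos(6)² ≈ 1.495, RHS = 1.
C: holds — e.g. at (4, 6), both sides equal sin(10) ≈ -0.544.

Answer: C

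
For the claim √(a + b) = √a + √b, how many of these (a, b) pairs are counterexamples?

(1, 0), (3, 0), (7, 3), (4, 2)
2

Testing each pair:
(1, 0): LHS = 1, RHS = 1 → satisfies claim
(3, 0): LHS = √(3) ≈ 1.732, RHS = √(3) ≈ 1.732 → satisfies claim
(7, 3): LHS = √(10) ≈ 3.162, RHS = √(3) + √(7) ≈ 4.378 → counterexample
(4, 2): LHS = √(6) ≈ 2.449, RHS = √(2) + 2 ≈ 3.414 → counterexample

That makes 2 counterexamples.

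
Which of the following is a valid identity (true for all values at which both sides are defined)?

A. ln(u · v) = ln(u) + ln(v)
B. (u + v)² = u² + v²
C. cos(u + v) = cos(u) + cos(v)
A

A: holds — e.g. at (5, 5), both sides equal ln(25) ≈ 3.219.
B: fails at (2, 5) — LHS = 49, RHS = 29.
C: fails at (4, 4) — LHS = cos(8) ≈ -0.1455, RHS = 2·cos(4) ≈ -1.307.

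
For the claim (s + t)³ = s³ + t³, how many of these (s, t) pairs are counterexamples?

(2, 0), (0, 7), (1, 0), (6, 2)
1

Testing each pair:
(2, 0): LHS = 8, RHS = 8 → satisfies claim
(0, 7): LHS = 343, RHS = 343 → satisfies claim
(1, 0): LHS = 1, RHS = 1 → satisfies claim
(6, 2): LHS = 512, RHS = 224 → counterexample

That makes 1 counterexample.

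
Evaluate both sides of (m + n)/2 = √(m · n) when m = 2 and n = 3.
LHS = (2 + 3)/2 = 5/2
RHS = √(2 · 3) = √(6) ≈ 2.449

LHS ≠ RHS (they differ by about 0.05051), so the equation does not hold here.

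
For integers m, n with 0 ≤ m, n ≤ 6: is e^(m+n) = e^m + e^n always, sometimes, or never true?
The claim fails for every pair in the range. For instance at (m, n) = (5, 4): LHS = e^9 ≈ 8103, RHS = e^4 + e^5 ≈ 203.

Answer: Never true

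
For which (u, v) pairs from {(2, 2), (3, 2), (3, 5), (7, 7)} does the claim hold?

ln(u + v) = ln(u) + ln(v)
Testing each pair:
(2, 2): LHS = ln(4) ≈ 1.386, RHS = 2·ln(2) ≈ 1.386 → holds
(3, 2): LHS = ln(5) ≈ 1.609, RHS = ln(2) + ln(3) ≈ 1.792 → fails
(3, 5): LHS = ln(8) ≈ 2.079, RHS = ln(3) + ln(5) ≈ 2.708 → fails
(7, 7): LHS = ln(14) ≈ 2.639, RHS = 2·ln(7) ≈ 3.892 → fails

1 of 4 pairs satisfies the claim.

Answer: (2, 2)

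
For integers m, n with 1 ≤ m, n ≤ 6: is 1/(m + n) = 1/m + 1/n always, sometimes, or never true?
The claim fails for every pair in the range. For instance at (m, n) = (5, 2): LHS = 1/7, RHS = 7/10.

Answer: Never true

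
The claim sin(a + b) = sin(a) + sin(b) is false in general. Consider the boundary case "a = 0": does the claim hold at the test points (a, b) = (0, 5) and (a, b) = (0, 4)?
Yes, holds at both test points

At (0, 5): LHS = sin(5) ≈ -0.9589, RHS = sin(5) ≈ -0.9589 → equal
At (0, 4): LHS = sin(4) ≈ -0.7568, RHS = sin(4) ≈ -0.7568 → equal

So the claim does hold at both of these boundary points, even though it is not an identity.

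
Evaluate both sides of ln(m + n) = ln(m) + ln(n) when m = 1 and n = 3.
LHS = ln(1 + 3) = ln(4) ≈ 1.386
RHS = ln(1) + ln(3) = ln(3) ≈ 1.099

LHS ≠ RHS (they differ by about 0.2877), so the equation does not hold here.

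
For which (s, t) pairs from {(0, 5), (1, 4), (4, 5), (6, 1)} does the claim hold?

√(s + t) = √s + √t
(0, 5)

Testing each pair:
(0, 5): LHS = √(5) ≈ 2.236, RHS = √(5) ≈ 2.236 → holds
(1, 4): LHS = √(5) ≈ 2.236, RHS = 3 → fails
(4, 5): LHS = 3, RHS = 2 + √(5) ≈ 4.236 → fails
(6, 1): LHS = √(7) ≈ 2.646, RHS = 1 + √(6) ≈ 3.449 → fails

1 of 4 pairs satisfies the claim.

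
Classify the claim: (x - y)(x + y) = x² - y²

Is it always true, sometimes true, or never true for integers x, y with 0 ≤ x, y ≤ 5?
The identity holds for every pair in the range. For instance at (x, y) = (5, 2): both sides equal 21.

Answer: Always true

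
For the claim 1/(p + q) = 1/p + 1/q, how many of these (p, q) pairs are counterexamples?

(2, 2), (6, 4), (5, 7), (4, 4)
Testing each pair:
(2, 2): LHS = 1/4, RHS = 1 → counterexample
(6, 4): LHS = 1/10, RHS = 5/12 → counterexample
(5, 7): LHS = 1/12, RHS = 12/35 → counterexample
(4, 4): LHS = 1/8, RHS = 1/2 → counterexample

That makes 4 counterexamples.

Answer: 4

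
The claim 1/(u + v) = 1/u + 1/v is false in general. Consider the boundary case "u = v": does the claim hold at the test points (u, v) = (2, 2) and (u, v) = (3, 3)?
At (2, 2): LHS = 1/4 ≠ RHS = 1
At (3, 3): LHS = 1/6 ≠ RHS = 2/3

Answer: No, fails at both test points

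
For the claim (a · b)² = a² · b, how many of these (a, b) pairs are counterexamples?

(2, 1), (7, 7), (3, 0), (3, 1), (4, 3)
2

Testing each pair:
(2, 1): LHS = 4, RHS = 4 → satisfies claim
(7, 7): LHS = 2401, RHS = 343 → counterexample
(3, 0): LHS = 0, RHS = 0 → satisfies claim
(3, 1): LHS = 9, RHS = 9 → satisfies claim
(4, 3): LHS = 144, RHS = 48 → counterexample

That makes 2 counterexamples.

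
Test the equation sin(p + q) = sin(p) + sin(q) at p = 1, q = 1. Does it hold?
Fails

Substituting p = 1, q = 1:

LHS = sin(1 + 1) = sin(2) ≈ 0.9093
RHS = sin(1) + sin(1) = 2·sin(1) ≈ 1.683

LHS ≠ RHS, so the equation does not hold at this point.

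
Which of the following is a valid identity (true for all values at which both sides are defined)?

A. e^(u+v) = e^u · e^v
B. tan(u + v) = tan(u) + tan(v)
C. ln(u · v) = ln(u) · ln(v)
A

A: holds — e.g. at (4, 6), both sides equal e^10 ≈ 22026.5.
B: fails at (5, 8) — LHS = tan(13) ≈ 0.463, RHS = tan(8) + tan(5) ≈ -10.18.
C: fails at (3, 5) — LHS = ln(15) ≈ 2.708, RHS = ln(3)·ln(5) ≈ 1.768.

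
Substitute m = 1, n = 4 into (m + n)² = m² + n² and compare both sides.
LHS = (1 + 4)² = 25
RHS = 1² + 4² = 17

LHS ≠ RHS, so the equation does not hold here.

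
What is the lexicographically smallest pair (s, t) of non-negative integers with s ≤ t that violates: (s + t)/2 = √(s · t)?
Substituting (0, 1) into the claim:
LHS = (0 + 1)/2 = 1/2
RHS = √(0 · 1) = 0

Since LHS ≠ RHS, this pair disproves the claim, and no lexicographically smaller pair (s ≤ t, non-negative integers) does.

For instance (3, 7) is also a counterexample (LHS = 5, RHS = √(21) ≈ 4.583), but it's lexicographically larger.

Answer: (s, t) = (0, 1)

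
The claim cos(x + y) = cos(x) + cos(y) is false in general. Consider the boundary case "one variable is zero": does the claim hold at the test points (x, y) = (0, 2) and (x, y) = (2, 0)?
At (0, 2): LHS = cos(2) ≈ -0.4161 ≠ RHS = cos(2) + 1 ≈ 0.5839
At (2, 0): LHS = cos(2) ≈ -0.4161 ≠ RHS = cos(2) + 1 ≈ 0.5839

Answer: No, fails at both test points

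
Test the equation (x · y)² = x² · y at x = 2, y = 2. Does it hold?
Substituting x = 2, y = 2:

LHS = (2 · 2)² = 16
RHS = 2² · 2 = 8

LHS ≠ RHS, so the equation does not hold at this point.

Answer: Fails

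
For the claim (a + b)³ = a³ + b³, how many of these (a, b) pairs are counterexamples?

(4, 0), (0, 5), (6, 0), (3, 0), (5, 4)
1

Testing each pair:
(4, 0): LHS = 64, RHS = 64 → satisfies claim
(0, 5): LHS = 125, RHS = 125 → satisfies claim
(6, 0): LHS = 216, RHS = 216 → satisfies claim
(3, 0): LHS = 27, RHS = 27 → satisfies claim
(5, 4): LHS = 729, RHS = 189 → counterexample

That makes 1 counterexample.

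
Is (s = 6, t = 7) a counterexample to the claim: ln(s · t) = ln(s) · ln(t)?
Yes

Substituting s = 6, t = 7:
LHS = ln(6 · 7) = ln(42) ≈ 3.738
RHS = ln(6) · ln(7) ≈ 3.487

Since LHS ≠ RHS, this pair disproves the claim.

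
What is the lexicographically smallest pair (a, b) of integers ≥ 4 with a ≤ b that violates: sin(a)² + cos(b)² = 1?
(a, b) = (4, 5)

At (4, 4): both sides equal 1, so it holds there.

Substituting (4, 5) into the claim:
LHS = sin(4)² + cos(5)² ≈ 0.6532
RHS = 1

Since LHS ≠ RHS, this pair disproves the claim, and no lexicographically smaller pair (a ≤ b, integers ≥ 4) does.

For instance (5, 11) is also a counterexample (LHS = cos(11)² + sin(5)² ≈ 0.9196, RHS = 1), but it's lexicographically larger.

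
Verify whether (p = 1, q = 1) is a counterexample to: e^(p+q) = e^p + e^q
Yes

Substituting p = 1, q = 1:
LHS = e^(1+1) = e^2 ≈ 7.389
RHS = e^1 + e^1 = 2·e ≈ 5.437

Since LHS ≠ RHS, this pair disproves the claim.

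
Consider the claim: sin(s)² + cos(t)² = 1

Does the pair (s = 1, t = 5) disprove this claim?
Yes

Substituting s = 1, t = 5:
LHS = sin(1)² + cos(5)² ≈ 0.7885
RHS = 1

Since LHS ≠ RHS, this pair disproves the claim.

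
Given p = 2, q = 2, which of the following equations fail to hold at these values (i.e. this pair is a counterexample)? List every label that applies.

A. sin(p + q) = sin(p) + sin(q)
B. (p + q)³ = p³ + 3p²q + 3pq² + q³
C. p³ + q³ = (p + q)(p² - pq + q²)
A

Evaluating each claim at the given values:
A. LHS = sin(4) ≈ -0.7568, RHS = 2·sin(2) ≈ 1.819 → fails here (LHS ≠ RHS)
B. LHS = 64, RHS = 64 → holds here (LHS = RHS)
C. LHS = 16, RHS = 16 → holds here (LHS = RHS)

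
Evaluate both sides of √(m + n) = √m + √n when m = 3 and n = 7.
LHS = √(3 + 7) = √(10) ≈ 3.162
RHS = √3 + √7 = √(3) + √(7) ≈ 4.378

LHS ≠ RHS (they differ by about 1.216), so the equation does not hold here.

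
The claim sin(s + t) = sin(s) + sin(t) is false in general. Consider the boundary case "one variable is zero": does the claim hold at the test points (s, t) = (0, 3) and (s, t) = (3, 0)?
Yes, holds at both test points

At (0, 3): LHS = sin(3) ≈ 0.1411, RHS = sin(3) ≈ 0.1411 → equal
At (3, 0): LHS = sin(3) ≈ 0.1411, RHS = sin(3) ≈ 0.1411 → equal

So the claim does hold at both of these boundary points, even though it is not an identity.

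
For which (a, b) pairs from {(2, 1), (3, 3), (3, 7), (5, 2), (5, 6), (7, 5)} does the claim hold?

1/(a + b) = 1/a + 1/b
Testing each pair:
(2, 1): LHS = 1/3, RHS = 3/2 → fails
(3, 3): LHS = 1/6, RHS = 2/3 → fails
(3, 7): LHS = 1/10, RHS = 10/21 → fails
(5, 2): LHS = 1/7, RHS = 7/10 → fails
(5, 6): LHS = 1/11, RHS = 11/30 → fails
(7, 5): LHS = 1/12, RHS = 12/35 → fails

No pair satisfies the claim.

Answer: None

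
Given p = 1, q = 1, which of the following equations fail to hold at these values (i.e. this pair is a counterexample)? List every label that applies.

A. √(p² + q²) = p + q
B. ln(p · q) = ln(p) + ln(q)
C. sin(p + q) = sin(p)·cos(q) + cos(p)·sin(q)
Evaluating each claim at the given values:
A. LHS = √(2) ≈ 1.414, RHS = 2 → fails here (LHS ≠ RHS)
B. LHS = 0, RHS = 0 → holds here (LHS = RHS)
C. LHS = sin(2) ≈ 0.9093, RHS = 2·sin(1)·cos(1) ≈ 0.9093 → holds here (LHS = RHS)

Answer: A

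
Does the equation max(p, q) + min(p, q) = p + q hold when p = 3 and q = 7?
Holds

Substituting p = 3, q = 7:

LHS = max(3, 7) + min(3, 7) = 10
RHS = 3 + 7 = 10

LHS = RHS, so the equation holds at this point.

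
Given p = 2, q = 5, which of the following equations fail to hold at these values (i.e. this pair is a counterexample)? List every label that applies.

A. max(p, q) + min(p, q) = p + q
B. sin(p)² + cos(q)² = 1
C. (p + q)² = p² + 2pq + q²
B

Evaluating each claim at the given values:
A. LHS = 7, RHS = 7 → holds here (LHS = RHS)
B. LHS = cos(5)² + sin(2)² ≈ 0.9073, RHS = 1 → fails here (LHS ≠ RHS)
C. LHS = 49, RHS = 49 → holds here (LHS = RHS)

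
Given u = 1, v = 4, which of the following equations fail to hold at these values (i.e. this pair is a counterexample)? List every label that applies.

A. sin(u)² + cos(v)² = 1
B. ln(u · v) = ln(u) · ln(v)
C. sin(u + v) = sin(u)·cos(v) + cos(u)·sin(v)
Evaluating each claim at the given values:
A. LHS = cos(4)² + sin(1)² ≈ 1.135, RHS = 1 → fails here (LHS ≠ RHS)
B. LHS = ln(4) ≈ 1.386, RHS = 0 → fails here (LHS ≠ RHS)
C. LHS = sin(5) ≈ -0.9589, RHS = sin(1)·cos(4) + sin(4)·cos(1) ≈ -0.9589 → holds here (LHS = RHS)

Answer: A, B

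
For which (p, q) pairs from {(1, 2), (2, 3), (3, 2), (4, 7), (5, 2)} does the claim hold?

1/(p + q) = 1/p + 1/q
Testing each pair:
(1, 2): LHS = 1/3, RHS = 3/2 → fails
(2, 3): LHS = 1/5, RHS = 5/6 → fails
(3, 2): LHS = 1/5, RHS = 5/6 → fails
(4, 7): LHS = 1/11, RHS = 11/28 → fails
(5, 2): LHS = 1/7, RHS = 7/10 → fails

No pair satisfies the claim.

Answer: None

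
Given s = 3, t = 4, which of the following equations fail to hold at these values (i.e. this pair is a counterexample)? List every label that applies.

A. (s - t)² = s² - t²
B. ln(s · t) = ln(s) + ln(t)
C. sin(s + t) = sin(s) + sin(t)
Evaluating each claim at the given values:
A. LHS = 1, RHS = -7 → fails here (LHS ≠ RHS)
B. LHS = ln(12) ≈ 2.485, RHS = ln(3) + ln(4) ≈ 2.485 → holds here (LHS = RHS)
C. LHS = sin(7) ≈ 0.657, RHS = sin(4) + sin(3) ≈ -0.6157 → fails here (LHS ≠ RHS)

Answer: A, C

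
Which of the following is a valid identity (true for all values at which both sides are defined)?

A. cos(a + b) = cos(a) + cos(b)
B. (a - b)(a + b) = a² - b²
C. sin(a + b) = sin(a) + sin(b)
B

A: fails at (3, 3) — LHS = cos(6) ≈ 0.9602, RHS = 2·cos(3) ≈ -1.98.
B: holds — e.g. at (5, 5), both sides equal 0.
C: fails at (2, 5) — LHS = sin(7) ≈ 0.657, RHS = sin(5) + sin(2) ≈ -0.04963.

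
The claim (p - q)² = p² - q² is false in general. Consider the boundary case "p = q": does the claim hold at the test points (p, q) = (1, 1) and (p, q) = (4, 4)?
Yes, holds at both test points

At (1, 1): LHS = 0, RHS = 0 → equal
At (4, 4): LHS = 0, RHS = 0 → equal

So the claim does hold at both of these boundary points, even though it is not an identity.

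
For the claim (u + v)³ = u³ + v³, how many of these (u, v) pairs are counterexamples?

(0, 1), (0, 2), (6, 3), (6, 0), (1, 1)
Testing each pair:
(0, 1): LHS = 1, RHS = 1 → satisfies claim
(0, 2): LHS = 8, RHS = 8 → satisfies claim
(6, 3): LHS = 729, RHS = 243 → counterexample
(6, 0): LHS = 216, RHS = 216 → satisfies claim
(1, 1): LHS = 8, RHS = 2 → counterexample

That makes 2 counterexamples.

Answer: 2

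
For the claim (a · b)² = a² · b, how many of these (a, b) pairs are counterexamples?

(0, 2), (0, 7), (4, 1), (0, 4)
Testing each pair:
(0, 2): LHS = 0, RHS = 0 → satisfies claim
(0, 7): LHS = 0, RHS = 0 → satisfies claim
(4, 1): LHS = 16, RHS = 16 → satisfies claim
(0, 4): LHS = 0, RHS = 0 → satisfies claim

That makes 0 counterexamples.

Answer: 0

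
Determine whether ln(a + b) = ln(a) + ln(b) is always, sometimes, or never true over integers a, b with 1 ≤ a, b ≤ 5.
Sometimes true

It holds at (a, b) = (2, 2) (both sides equal ln(4) ≈ 1.386), but fails at (a, b) = (5, 3) (LHS = ln(8) ≈ 2.079, RHS = ln(3) + ln(5) ≈ 2.708).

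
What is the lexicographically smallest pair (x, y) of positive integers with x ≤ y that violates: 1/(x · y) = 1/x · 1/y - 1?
(x, y) = (1, 1)

Substituting (1, 1) into the claim:
LHS = 1/(1 · 1) = 1
RHS = 1/1 · 1/1 - 1 = 0

Since LHS ≠ RHS, this pair disproves the claim, and no lexicographically smaller pair (x ≤ y, positive integers) does.

For instance (3, 7) is also a counterexample (LHS = 1/21, RHS = -20/21), but it's lexicographically larger.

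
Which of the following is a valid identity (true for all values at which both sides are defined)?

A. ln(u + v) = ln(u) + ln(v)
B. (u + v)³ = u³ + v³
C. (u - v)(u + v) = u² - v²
C

A: fails at (3, 3) — LHS = ln(6) ≈ 1.792, RHS = 2·ln(3) ≈ 2.197.
B: fails at (3, 3) — LHS = 216, RHS = 54.
C: holds — e.g. at (3, 3), both sides equal 0.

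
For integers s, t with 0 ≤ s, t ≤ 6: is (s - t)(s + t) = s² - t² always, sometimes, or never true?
The identity holds for every pair in the range. For instance at (s, t) = (1, 3): both sides equal -8.

Answer: Always true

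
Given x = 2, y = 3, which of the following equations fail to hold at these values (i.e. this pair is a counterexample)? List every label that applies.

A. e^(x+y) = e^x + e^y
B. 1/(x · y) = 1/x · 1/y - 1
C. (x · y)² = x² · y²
A, B

Evaluating each claim at the given values:
A. LHS = e^5 ≈ 148.4, RHS = e^2 + e^3 ≈ 27.47 → fails here (LHS ≠ RHS)
B. LHS = 1/6, RHS = -5/6 → fails here (LHS ≠ RHS)
C. LHS = 36, RHS = 36 → holds here (LHS = RHS)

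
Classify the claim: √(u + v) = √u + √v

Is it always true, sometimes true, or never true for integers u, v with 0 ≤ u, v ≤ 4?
Sometimes true

It holds at (u, v) = (0, 3) (both sides equal √(3) ≈ 1.732), but fails at (u, v) = (4, 4) (LHS = 2·√(2) ≈ 2.828, RHS = 4).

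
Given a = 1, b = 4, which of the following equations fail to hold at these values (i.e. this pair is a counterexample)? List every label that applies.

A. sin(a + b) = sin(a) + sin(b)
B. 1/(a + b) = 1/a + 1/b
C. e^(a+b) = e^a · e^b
Evaluating each claim at the given values:
A. LHS = sin(5) ≈ -0.9589, RHS = sin(4) + sin(1) ≈ 0.08467 → fails here (LHS ≠ RHS)
B. LHS = 1/5, RHS = 5/4 → fails here (LHS ≠ RHS)
C. LHS = e^5 ≈ 148.4, RHS = e^5 ≈ 148.4 → holds here (LHS = RHS)

Answer: A, B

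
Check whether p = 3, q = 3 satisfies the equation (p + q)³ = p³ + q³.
Fails

Substituting p = 3, q = 3:

LHS = (3 + 3)³ = 216
RHS = 3³ + 3³ = 54

LHS ≠ RHS, so the equation does not hold at this point.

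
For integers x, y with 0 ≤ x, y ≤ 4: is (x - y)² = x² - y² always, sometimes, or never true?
It holds at (x, y) = (0, 0) (both sides equal 0), but fails at (x, y) = (1, 3) (LHS = 4, RHS = -8).

Answer: Sometimes true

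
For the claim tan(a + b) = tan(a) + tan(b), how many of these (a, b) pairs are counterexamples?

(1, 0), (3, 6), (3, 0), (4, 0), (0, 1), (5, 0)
Testing each pair:
(1, 0): LHS = tan(1) ≈ 1.557, RHS = tan(1) ≈ 1.557 → satisfies claim
(3, 6): LHS = tan(9) ≈ -0.4523, RHS = tan(6) + tan(3) ≈ -0.4336 → counterexample
(3, 0): LHS = tan(3) ≈ -0.1425, RHS = tan(3) ≈ -0.1425 → satisfies claim
(4, 0): LHS = tan(4) ≈ 1.158, RHS = tan(4) ≈ 1.158 → satisfies claim
(0, 1): LHS = tan(1) ≈ 1.557, RHS = tan(1) ≈ 1.557 → satisfies claim
(5, 0): LHS = tan(5) ≈ -3.381, RHS = tan(5) ≈ -3.381 → satisfies claim

That makes 1 counterexample.

Answer: 1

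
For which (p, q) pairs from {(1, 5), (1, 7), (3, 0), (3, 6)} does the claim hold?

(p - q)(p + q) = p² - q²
All pairs

Testing each pair:
(1, 5): LHS = -24, RHS = -24 → holds
(1, 7): LHS = -48, RHS = -48 → holds
(3, 0): LHS = 9, RHS = 9 → holds
(3, 6): LHS = -27, RHS = -27 → holds

Every pair satisfies the claim.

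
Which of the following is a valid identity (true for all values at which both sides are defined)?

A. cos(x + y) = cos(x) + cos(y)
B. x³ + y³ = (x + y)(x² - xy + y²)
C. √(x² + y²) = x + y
A: fails at (0, 1) — LHS = cos(1) ≈ 0.5403, RHS = cos(1) + 1 ≈ 1.54.
B: holds — e.g. at (4, 5), both sides equal 189.
C: fails at (2, 3) — LHS = √(13) ≈ 3.606, RHS = 5.

Answer: B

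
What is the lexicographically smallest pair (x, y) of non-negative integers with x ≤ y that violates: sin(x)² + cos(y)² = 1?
Substituting (0, 1) into the claim:
LHS = sin(0)² + cos(1)² = cos(1)² ≈ 0.2919
RHS = 1

Since LHS ≠ RHS, this pair disproves the claim, and no lexicographically smaller pair (x ≤ y, non-negative integers) does.

For instance (1, 3) is also a counterexample (LHS = sin(1)² + cos(3)² ≈ 1.688, RHS = 1), but it's lexicographically larger.

Answer: (x, y) = (0, 1)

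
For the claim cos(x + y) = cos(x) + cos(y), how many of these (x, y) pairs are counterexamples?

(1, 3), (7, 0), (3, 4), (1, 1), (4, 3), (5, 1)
6

Testing each pair:
(1, 3): LHS = cos(4) ≈ -0.6536, RHS = cos(3) + cos(1) ≈ -0.4497 → counterexample
(7, 0): LHS = cos(7) ≈ 0.7539, RHS = cos(7) + 1 ≈ 1.754 → counterexample
(3, 4): LHS = cos(7) ≈ 0.7539, RHS = cos(3) + cos(4) ≈ -1.644 → counterexample
(1, 1): LHS = cos(2) ≈ -0.4161, RHS = 2·cos(1) ≈ 1.081 → counterexample
(4, 3): LHS = cos(7) ≈ 0.7539, RHS = cos(3) + cos(4) ≈ -1.644 → counterexample
(5, 1): LHS = cos(6) ≈ 0.9602, RHS = cos(5) + cos(1) ≈ 0.824 → counterexample

That makes 6 counterexamples.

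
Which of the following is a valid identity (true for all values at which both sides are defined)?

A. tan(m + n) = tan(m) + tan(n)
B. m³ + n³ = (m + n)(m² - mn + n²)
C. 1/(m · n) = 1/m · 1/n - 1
A: fails at (1, 2) — LHS = tan(3) ≈ -0.1425, RHS = tan(2) + tan(1) ≈ -0.6276.
B: holds — e.g. at (3, 5), both sides equal 152.
C: fails at (3, 7) — LHS = 1/21, RHS = -20/21.

Answer: B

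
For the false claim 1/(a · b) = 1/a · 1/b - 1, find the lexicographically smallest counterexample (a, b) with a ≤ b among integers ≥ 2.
(a, b) = (2, 2)

Substituting (2, 2) into the claim:
LHS = 1/(2 · 2) = 1/4
RHS = 1/2 · 1/2 - 1 = -3/4

Since LHS ≠ RHS, this pair disproves the claim, and no lexicographically smaller pair (a ≤ b, integers ≥ 2) does.

For instance (5, 5) is also a counterexample (LHS = 1/25, RHS = -24/25), but it's lexicographically larger.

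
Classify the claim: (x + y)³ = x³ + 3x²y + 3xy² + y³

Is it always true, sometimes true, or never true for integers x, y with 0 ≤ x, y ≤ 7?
Always true

The identity holds for every pair in the range. For instance at (x, y) = (0, 4): both sides equal 64.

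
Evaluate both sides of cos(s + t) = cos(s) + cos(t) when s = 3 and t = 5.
LHS = cos(3 + 5) = cos(8) ≈ -0.1455
RHS = cos(3) + cos(5) ≈ -0.7063

LHS ≠ RHS (they differ by about 0.5608), so the equation does not hold here.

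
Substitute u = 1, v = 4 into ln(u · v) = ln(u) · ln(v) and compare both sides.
LHS = ln(1 · 4) = ln(4) ≈ 1.386
RHS = ln(1) · ln(4) = 0

LHS ≠ RHS (they differ by about 1.386), so the equation does not hold here.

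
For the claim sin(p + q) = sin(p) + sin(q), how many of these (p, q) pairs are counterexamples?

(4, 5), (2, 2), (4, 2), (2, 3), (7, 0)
Testing each pair:
(4, 5): LHS = sin(9) ≈ 0.4121, RHS = sin(5) + sin(4) ≈ -1.716 → counterexample
(2, 2): LHS = sin(4) ≈ -0.7568, RHS = 2·sin(2) ≈ 1.819 → counterexample
(4, 2): LHS = sin(6) ≈ -0.2794, RHS = sin(4) + sin(2) ≈ 0.1525 → counterexample
(2, 3): LHS = sin(5) ≈ -0.9589, RHS = sin(3) + sin(2) ≈ 1.05 → counterexample
(7, 0): LHS = sin(7) ≈ 0.657, RHS = sin(7) ≈ 0.657 → satisfies claim

That makes 4 counterexamples.

Answer: 4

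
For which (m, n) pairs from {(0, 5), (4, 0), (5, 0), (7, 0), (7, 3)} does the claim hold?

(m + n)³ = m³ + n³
Testing each pair:
(0, 5): LHS = 125, RHS = 125 → holds
(4, 0): LHS = 64, RHS = 64 → holds
(5, 0): LHS = 125, RHS = 125 → holds
(7, 0): LHS = 343, RHS = 343 → holds
(7, 3): LHS = 1000, RHS = 370 → fails

4 of 5 pairs satisfy the claim.

Answer: (0, 5), (4, 0), (5, 0), (7, 0)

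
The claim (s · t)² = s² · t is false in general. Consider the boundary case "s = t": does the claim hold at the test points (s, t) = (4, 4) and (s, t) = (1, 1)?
At (4, 4): LHS = 256 ≠ RHS = 64
At (1, 1): LHS = 1, RHS = 1 → equal

Answer: Only at (1, 1)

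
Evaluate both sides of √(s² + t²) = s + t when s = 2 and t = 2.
LHS = √(2² + 2²) = 2·√(2) ≈ 2.828
RHS = 2 + 2 = 4

LHS ≠ RHS (they differ by about 1.172), so the equation does not hold here.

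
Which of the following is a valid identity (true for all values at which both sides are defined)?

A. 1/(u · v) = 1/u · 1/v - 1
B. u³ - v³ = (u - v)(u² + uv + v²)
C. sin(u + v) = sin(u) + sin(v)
B

A: fails at (2, 3) — LHS = 1/6, RHS = -5/6.
B: holds — e.g. at (3, 3), both sides equal 0.
C: fails at (2, 4) — LHS = sin(6) ≈ -0.2794, RHS = sin(4) + sin(2) ≈ 0.1525.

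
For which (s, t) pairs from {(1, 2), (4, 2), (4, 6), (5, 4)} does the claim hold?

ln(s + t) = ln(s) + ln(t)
Testing each pair:
(1, 2): LHS = ln(3) ≈ 1.099, RHS = ln(2) ≈ 0.6931 → fails
(4, 2): LHS = ln(6) ≈ 1.792, RHS = ln(2) + ln(4) ≈ 2.079 → fails
(4, 6): LHS = ln(10) ≈ 2.303, RHS = ln(4) + ln(6) ≈ 3.178 → fails
(5, 4): LHS = ln(9) ≈ 2.197, RHS = ln(4) + ln(5) ≈ 2.996 → fails

No pair satisfies the claim.

Answer: None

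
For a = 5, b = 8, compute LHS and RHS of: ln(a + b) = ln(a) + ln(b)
LHS = ln(5 + 8) = ln(13) ≈ 2.565
RHS = ln(5) + ln(8) ≈ 3.689

LHS ≠ RHS (they differ by about 1.124), so the equation does not hold here.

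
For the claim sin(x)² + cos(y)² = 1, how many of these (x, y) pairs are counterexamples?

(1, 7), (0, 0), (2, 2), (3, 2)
2

Testing each pair:
(1, 7): LHS = cos(7)² + sin(1)² ≈ 1.276, RHS = 1 → counterexample
(0, 0): LHS = 1, RHS = 1 → satisfies claim
(2, 2): LHS = cos(2)² + sin(2)² = 1, RHS = 1 → satisfies claim
(3, 2): LHS = sin(3)² + cos(2)² ≈ 0.1931, RHS = 1 → counterexample

That makes 2 counterexamples.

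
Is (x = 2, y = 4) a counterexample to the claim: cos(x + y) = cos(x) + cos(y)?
Yes

Substituting x = 2, y = 4:
LHS = cos(2 + 4) = cos(6) ≈ 0.9602
RHS = cos(2) + cos(4) ≈ -1.07

Since LHS ≠ RHS, this pair disproves the claim.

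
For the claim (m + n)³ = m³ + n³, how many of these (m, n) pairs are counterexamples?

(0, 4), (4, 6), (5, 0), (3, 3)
Testing each pair:
(0, 4): LHS = 64, RHS = 64 → satisfies claim
(4, 6): LHS = 1000, RHS = 280 → counterexample
(5, 0): LHS = 125, RHS = 125 → satisfies claim
(3, 3): LHS = 216, RHS = 54 → counterexample

That makes 2 counterexamples.

Answer: 2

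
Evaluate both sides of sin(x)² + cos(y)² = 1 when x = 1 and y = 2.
LHS = sin(1)² + cos(2)² ≈ 0.8813
RHS = 1

LHS ≠ RHS (they differ by about 0.1187), so the equation does not hold here.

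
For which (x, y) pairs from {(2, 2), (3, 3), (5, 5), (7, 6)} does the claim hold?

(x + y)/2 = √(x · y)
(2, 2), (3, 3), (5, 5)

Testing each pair:
(2, 2): LHS = 2, RHS = 2 → holds
(3, 3): LHS = 3, RHS = 3 → holds
(5, 5): LHS = 5, RHS = 5 → holds
(7, 6): LHS = 13/2, RHS = √(42) ≈ 6.481 → fails

3 of 4 pairs satisfy the claim.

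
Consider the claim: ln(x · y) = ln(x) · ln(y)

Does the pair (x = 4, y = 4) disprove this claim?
Yes

Substituting x = 4, y = 4:
LHS = ln(4 · 4) = ln(16) ≈ 2.773
RHS = ln(4) · ln(4) = ln(4)² ≈ 1.922

Since LHS ≠ RHS, this pair disproves the claim.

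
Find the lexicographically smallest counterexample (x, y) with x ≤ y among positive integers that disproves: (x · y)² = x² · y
(x, y) = (1, 2)

At (1, 1): both sides equal 1, so it holds there.

Substituting (1, 2) into the claim:
LHS = (1 · 2)² = 4
RHS = 1² · 2 = 2

Since LHS ≠ RHS, this pair disproves the claim, and no lexicographically smaller pair (x ≤ y, positive integers) does.

For instance (5, 5) is also a counterexample (LHS = 625, RHS = 125), but it's lexicographically larger.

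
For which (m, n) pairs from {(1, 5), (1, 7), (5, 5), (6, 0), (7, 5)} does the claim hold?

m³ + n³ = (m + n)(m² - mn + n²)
All pairs

Testing each pair:
(1, 5): LHS = 126, RHS = 126 → holds
(1, 7): LHS = 344, RHS = 344 → holds
(5, 5): LHS = 250, RHS = 250 → holds
(6, 0): LHS = 216, RHS = 216 → holds
(7, 5): LHS = 468, RHS = 468 → holds

Every pair satisfies the claim.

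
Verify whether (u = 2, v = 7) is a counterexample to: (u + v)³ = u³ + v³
Substituting u = 2, v = 7:
LHS = (2 + 7)³ = 729
RHS = 2³ + 7³ = 351

Since LHS ≠ RHS, this pair disproves the claim.

Answer: Yes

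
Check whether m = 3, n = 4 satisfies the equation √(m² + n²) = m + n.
Fails

Substituting m = 3, n = 4:

LHS = √(3² + 4²) = 5
RHS = 3 + 4 = 7

LHS ≠ RHS, so the equation does not hold at this point.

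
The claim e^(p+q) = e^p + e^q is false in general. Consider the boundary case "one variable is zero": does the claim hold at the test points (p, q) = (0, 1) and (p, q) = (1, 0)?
At (0, 1): LHS = e ≈ 2.718 ≠ RHS = 1 + e ≈ 3.718
At (1, 0): LHS = e ≈ 2.718 ≠ RHS = 1 + e ≈ 3.718

Answer: No, fails at both test points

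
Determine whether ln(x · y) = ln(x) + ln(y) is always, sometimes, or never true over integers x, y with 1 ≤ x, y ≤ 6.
Always true

The identity holds for every pair in the range. For instance at (x, y) = (4, 4): both sides equal ln(16) ≈ 2.773.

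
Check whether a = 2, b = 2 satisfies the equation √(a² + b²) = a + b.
Substituting a = 2, b = 2:

LHS = √(2² + 2²) = 2·√(2) ≈ 2.828
RHS = 2 + 2 = 4

LHS ≠ RHS, so the equation does not hold at this point.

Answer: Fails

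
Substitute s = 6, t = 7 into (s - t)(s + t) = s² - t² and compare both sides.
LHS = (6 - 7)(6 + 7) = -13
RHS = 6² - 7² = -13

LHS = RHS: the two sides agree.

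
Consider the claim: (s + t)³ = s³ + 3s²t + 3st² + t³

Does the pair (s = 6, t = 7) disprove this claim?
Substituting s = 6, t = 7:
LHS = (6 + 7)³ = 2197
RHS = 6³ + 3·6²·7 + 3·6·7² + 7³ = 2197

The sides agree, so this pair does not disprove the claim.

Answer: No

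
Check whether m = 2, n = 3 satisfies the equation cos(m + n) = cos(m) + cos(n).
Fails

Substituting m = 2, n = 3:

LHS = cos(2 + 3) = cos(5) ≈ 0.2837
RHS = cos(2) + cos(3) ≈ -1.406

LHS ≠ RHS, so the equation does not hold at this point.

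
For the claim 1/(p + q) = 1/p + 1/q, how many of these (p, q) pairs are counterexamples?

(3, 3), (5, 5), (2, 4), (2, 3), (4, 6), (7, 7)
Testing each pair:
(3, 3): LHS = 1/6, RHS = 2/3 → counterexample
(5, 5): LHS = 1/10, RHS = 2/5 → counterexample
(2, 4): LHS = 1/6, RHS = 3/4 → counterexample
(2, 3): LHS = 1/5, RHS = 5/6 → counterexample
(4, 6): LHS = 1/10, RHS = 5/12 → counterexample
(7, 7): LHS = 1/14, RHS = 2/7 → counterexample

That makes 6 counterexamples.

Answer: 6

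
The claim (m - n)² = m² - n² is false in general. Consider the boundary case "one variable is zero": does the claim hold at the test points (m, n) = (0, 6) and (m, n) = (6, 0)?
At (0, 6): LHS = 36 ≠ RHS = -36
At (6, 0): LHS = 36, RHS = 36 → equal

Answer: Only at (6, 0)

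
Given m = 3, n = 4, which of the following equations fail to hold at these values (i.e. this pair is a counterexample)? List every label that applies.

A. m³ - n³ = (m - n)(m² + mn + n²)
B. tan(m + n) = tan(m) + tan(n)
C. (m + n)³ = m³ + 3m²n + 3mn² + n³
B

Evaluating each claim at the given values:
A. LHS = -37, RHS = -37 → holds here (LHS = RHS)
B. LHS = tan(7) ≈ 0.8714, RHS = tan(3) + tan(4) ≈ 1.015 → fails here (LHS ≠ RHS)
C. LHS = 343, RHS = 343 → holds here (LHS = RHS)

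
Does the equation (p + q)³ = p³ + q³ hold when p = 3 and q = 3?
Substituting p = 3, q = 3:

LHS = (3 + 3)³ = 216
RHS = 3³ + 3³ = 54

LHS ≠ RHS, so the equation does not hold at this point.

Answer: Fails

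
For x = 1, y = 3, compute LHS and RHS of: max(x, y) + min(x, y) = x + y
LHS = max(1, 3) + min(1, 3) = 4
RHS = 1 + 3 = 4

LHS = RHS: the two sides agree.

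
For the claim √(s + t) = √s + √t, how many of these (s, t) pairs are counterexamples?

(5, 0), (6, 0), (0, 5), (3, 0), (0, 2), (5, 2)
1

Testing each pair:
(5, 0): LHS = √(5) ≈ 2.236, RHS = √(5) ≈ 2.236 → satisfies claim
(6, 0): LHS = √(6) ≈ 2.449, RHS = √(6) ≈ 2.449 → satisfies claim
(0, 5): LHS = √(5) ≈ 2.236, RHS = √(5) ≈ 2.236 → satisfies claim
(3, 0): LHS = √(3) ≈ 1.732, RHS = √(3) ≈ 1.732 → satisfies claim
(0, 2): LHS = √(2) ≈ 1.414, RHS = √(2) ≈ 1.414 → satisfies claim
(5, 2): LHS = √(7) ≈ 2.646, RHS = √(2) + √(5) ≈ 3.65 → counterexample

That makes 1 counterexample.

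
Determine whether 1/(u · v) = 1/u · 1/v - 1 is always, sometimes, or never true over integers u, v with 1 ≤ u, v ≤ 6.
The claim fails for every pair in the range. For instance at (u, v) = (2, 4): LHS = 1/8, RHS = -7/8.

Answer: Never true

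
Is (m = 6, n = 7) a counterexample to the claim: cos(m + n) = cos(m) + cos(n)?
Yes

Substituting m = 6, n = 7:
LHS = cos(6 + 7) = cos(13) ≈ 0.9074
RHS = cos(6) + cos(7) ≈ 1.714

Since LHS ≠ RHS, this pair disproves the claim.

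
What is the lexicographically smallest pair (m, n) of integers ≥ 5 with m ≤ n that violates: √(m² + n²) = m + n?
Substituting (5, 5) into the claim:
LHS = √(5² + 5²) = 5·√(2) ≈ 7.071
RHS = 5 + 5 = 10

Since LHS ≠ RHS, this pair disproves the claim, and no lexicographically smaller pair (m ≤ n, integers ≥ 5) does.

For instance (9, 9) is also a counterexample (LHS = 9·√(2) ≈ 12.73, RHS = 18), but it's lexicographically larger.

Answer: (m, n) = (5, 5)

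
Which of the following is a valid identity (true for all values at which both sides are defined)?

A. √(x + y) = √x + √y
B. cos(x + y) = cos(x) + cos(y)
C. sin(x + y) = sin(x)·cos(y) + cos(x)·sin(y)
C

A: fails at (6, 7) — LHS = √(13) ≈ 3.606, RHS = √(6) + √(7) ≈ 5.095.
B: fails at (4, 4) — LHS = cos(8) ≈ -0.1455, RHS = 2·cos(4) ≈ -1.307.
C: holds — e.g. at (2, 7), both sides equal sin(9) ≈ 0.4121.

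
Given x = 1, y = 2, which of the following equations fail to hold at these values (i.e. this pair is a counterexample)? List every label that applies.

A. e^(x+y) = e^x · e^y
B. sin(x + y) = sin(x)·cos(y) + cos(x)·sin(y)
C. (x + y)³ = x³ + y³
C

Evaluating each claim at the given values:
A. LHS = e^3 ≈ 20.09, RHS = e^3 ≈ 20.09 → holds here (LHS = RHS)
B. LHS = sin(3) ≈ 0.1411, RHS = sin(1)·cos(2) + sin(2)·cos(1) ≈ 0.1411 → holds here (LHS = RHS)
C. LHS = 27, RHS = 9 → fails here (LHS ≠ RHS)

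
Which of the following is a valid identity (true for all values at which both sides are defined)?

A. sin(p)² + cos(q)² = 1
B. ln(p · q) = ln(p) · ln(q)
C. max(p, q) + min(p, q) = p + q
A: fails at (6, 7) — LHS = sin(6)² + cos(7)² ≈ 0.6464, RHS = 1.
B: fails at (2, 5) — LHS = ln(10) ≈ 2.303, RHS = ln(2)·ln(5) ≈ 1.116.
C: holds — e.g. at (1, 2), both sides equal 3.

Answer: C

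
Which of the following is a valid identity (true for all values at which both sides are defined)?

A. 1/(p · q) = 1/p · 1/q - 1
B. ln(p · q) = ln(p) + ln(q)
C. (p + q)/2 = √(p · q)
B

A: fails at (3, 4) — LHS = 1/12, RHS = -11/12.
B: holds — e.g. at (4, 6), both sides equal ln(24) ≈ 3.178.
C: fails at (2, 5) — LHS = 7/2, RHS = √(10) ≈ 3.162.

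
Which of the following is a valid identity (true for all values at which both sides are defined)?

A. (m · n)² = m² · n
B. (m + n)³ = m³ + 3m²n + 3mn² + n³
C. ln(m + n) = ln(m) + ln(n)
B

A: fails at (4, 4) — LHS = 256, RHS = 64.
B: holds — e.g. at (1, 4), both sides equal 125.
C: fails at (4, 5) — LHS = ln(9) ≈ 2.197, RHS = ln(4) + ln(5) ≈ 2.996.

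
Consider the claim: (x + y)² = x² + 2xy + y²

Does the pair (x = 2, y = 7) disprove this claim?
No

Substituting x = 2, y = 7:
LHS = (2 + 7)² = 81
RHS = 2² + 2·2·7 + 7² = 81

The sides agree, so this pair does not disprove the claim.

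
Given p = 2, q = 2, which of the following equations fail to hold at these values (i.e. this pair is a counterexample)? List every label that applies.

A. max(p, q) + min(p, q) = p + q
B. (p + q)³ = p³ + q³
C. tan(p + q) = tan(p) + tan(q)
Evaluating each claim at the given values:
A. LHS = 4, RHS = 4 → holds here (LHS = RHS)
B. LHS = 64, RHS = 16 → fails here (LHS ≠ RHS)
C. LHS = tan(4) ≈ 1.158, RHS = 2·tan(2) ≈ -4.37 → fails here (LHS ≠ RHS)

Answer: B, C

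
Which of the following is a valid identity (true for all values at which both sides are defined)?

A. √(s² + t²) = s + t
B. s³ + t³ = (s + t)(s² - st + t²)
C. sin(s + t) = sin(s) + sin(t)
A: fails at (2, 3) — LHS = √(13) ≈ 3.606, RHS = 5.
B: holds — e.g. at (5, 5), both sides equal 250.
C: fails at (3, 5) — LHS = sin(8) ≈ 0.9894, RHS = sin(5) + sin(3) ≈ -0.8178.

Answer: B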